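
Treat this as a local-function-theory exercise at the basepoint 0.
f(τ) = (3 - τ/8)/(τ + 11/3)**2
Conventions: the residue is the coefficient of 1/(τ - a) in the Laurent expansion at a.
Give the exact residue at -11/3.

At the order-2 pole -11/3 set g(τ) = (τ - (-11/3))^2*f(τ) = 3 - τ/8.
Order-2 pole: residue = g'(a); g'(-11/3) = -1/8, so the residue is -1/8.

The residue is -1/8.


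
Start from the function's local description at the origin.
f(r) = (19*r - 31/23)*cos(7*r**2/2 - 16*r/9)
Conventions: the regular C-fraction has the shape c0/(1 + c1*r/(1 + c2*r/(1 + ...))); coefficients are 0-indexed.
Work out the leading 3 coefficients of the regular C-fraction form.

The regular C-fraction coefficients are [-31/23, 437/31, -15591497/1097307].

Taylor coefficients (expand at 0): a_0 = -31/23, a_1 = 19, a_2 = 3968/1863.
c0 = a_0 = -31/23. Peel one level at a time: if S = 1 + c*r/S' with S'(0) = 1, then c is the r-coefficient of S and S' = c*r/(S - 1).
S_1 = c0/f = 1 + (437/31)*r + (15591497/77841)*r^2 + ...; c1 = 437/31.
S_2 = c1*r/(S_1 - 1) = 1 + (-15591497/1097307)*r + ...; c2 = -15591497/1097307.


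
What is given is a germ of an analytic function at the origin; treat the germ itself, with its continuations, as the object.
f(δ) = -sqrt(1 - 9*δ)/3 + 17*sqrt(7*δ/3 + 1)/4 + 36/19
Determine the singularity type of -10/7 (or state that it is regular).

The point is a regular point.

There is no denominator, hence no pole anywhere.
Branch term sqrt(1 - δ/(1/9)): argument at -10/7 is 97/7, nonzero, so -10/7 is not its branch point (a point on a principal cut is still regular for the continued germ).
Branch term sqrt(1 - δ/(-3/7)): argument at -10/7 is -7/3, nonzero, so -10/7 is not its branch point (a point on a principal cut is still regular for the continued germ).
So the germ continues analytically to -10/7.


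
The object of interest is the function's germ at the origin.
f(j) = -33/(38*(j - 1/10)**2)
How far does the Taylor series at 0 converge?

The radius of convergence is 1/10.

Denominator factor (j - 1/10)^2: pole of order 2 at 1/10, modulus 1/10.
The radius of convergence is the smallest modulus among the singular points: 1/10.


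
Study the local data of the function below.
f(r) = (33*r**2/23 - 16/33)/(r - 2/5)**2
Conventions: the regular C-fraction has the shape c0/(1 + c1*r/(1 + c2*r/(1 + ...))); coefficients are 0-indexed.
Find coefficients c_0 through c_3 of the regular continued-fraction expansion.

Taylor coefficients (expand at 0): a_0 = -100/33, a_1 = -500/33, a_2 = -48425/1012, a_3 = -438875/3036.
c0 = a_0 = -100/33. Peel one level at a time: if S = 1 + c*r/S' with S'(0) = 1, then c is the r-coefficient of S and S' = c*r/(S - 1).
S_1 = c0/f = 1 + (-5)*r + (3389/368)*r^2 + ...; c1 = -5.
S_2 = c1*r/(S_1 - 1) = 1 + (3389/1840)*r + (1466521/3385600)*r^2 + ...; c2 = 3389/1840.
S_3 = c2*r/(S_2 - 1) = 1 + (-1466521/6235760)*r + ...; c3 = -1466521/6235760.

The regular C-fraction coefficients are [-100/33, -5, 3389/1840, -1466521/6235760].


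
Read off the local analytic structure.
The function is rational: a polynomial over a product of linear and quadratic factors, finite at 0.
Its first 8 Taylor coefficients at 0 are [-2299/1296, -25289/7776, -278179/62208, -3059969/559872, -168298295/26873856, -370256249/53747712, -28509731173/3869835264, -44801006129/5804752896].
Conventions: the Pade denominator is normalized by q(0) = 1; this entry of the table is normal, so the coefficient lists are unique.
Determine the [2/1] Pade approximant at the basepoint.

Taylor coefficients needed (read off): a_0 = -2299/1296, a_1 = -25289/7776, a_2 = -278179/62208, a_3 = -3059969/559872.
Write the denominator as Q(v) = 1 + q1*v. Requiring Q*f - P = O(v^4) with deg P <= 2 kills the coefficients of v^3..v^3 in Q*f:
  v^3: a_3 + q1*a_2 = 0, i.e. -3059969/559872 + (-278179/62208)*q1 = 0.
Solving this linear system: q1 = -11/9.
The numerator is Q*f truncated at degree 2: P0 = a_0 = -2299/1296; P1 = a_1 + q1*a_0 = -25289/23328; P2 = a_2 + q1*a_1 = -278179/559872.

The Pade approximant has numerator coefficients [-2299/1296, -25289/23328, -278179/559872]; denominator coefficients [1, -11/9].


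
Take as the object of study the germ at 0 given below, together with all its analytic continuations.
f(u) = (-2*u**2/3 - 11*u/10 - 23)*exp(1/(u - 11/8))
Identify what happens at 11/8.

The point is an essential singularity.

The exponent 1/(u - (11/8)) has a pole at 11/8, so exp(1/(u - (11/8))) takes every nonzero value near it: an essential singularity (not a pole of any order).


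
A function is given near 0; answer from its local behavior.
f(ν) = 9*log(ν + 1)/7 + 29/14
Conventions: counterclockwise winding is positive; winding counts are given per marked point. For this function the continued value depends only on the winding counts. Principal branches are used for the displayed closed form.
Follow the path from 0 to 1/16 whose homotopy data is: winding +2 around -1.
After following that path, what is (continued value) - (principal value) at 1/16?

Continued minus principal equals (36/7)*pi*i.

The rational part is single-valued and drops out of the difference; each branch term changes only by its own monodromy.
(9/7)*log(1 - ν/(-1)): each positive loop around -1 adds 2*pi*i to the log, so winding +2 contributes (9/7)*(2)*2*pi*i = (36/7)*pi*i.
Summing the contributions at ν = 1/16 gives (36/7)*pi*i.


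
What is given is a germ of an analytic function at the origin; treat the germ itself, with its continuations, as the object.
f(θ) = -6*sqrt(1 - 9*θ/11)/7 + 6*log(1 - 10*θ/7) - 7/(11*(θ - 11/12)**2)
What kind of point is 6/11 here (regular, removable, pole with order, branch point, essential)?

The point is a regular point.

Denominator factors: θ - 11/12 = -49/132 at θ = 6/11 — none vanishes.
Branch term sqrt(1 - θ/(11/9)): argument at 6/11 is 67/121, nonzero, so 6/11 is not its branch point (a point on a principal cut is still regular for the continued germ).
Branch term log(1 - θ/(7/10)): argument at 6/11 is 17/77, nonzero, so 6/11 is not its branch point (a point on a principal cut is still regular for the continued germ).
So the germ continues analytically to 6/11.


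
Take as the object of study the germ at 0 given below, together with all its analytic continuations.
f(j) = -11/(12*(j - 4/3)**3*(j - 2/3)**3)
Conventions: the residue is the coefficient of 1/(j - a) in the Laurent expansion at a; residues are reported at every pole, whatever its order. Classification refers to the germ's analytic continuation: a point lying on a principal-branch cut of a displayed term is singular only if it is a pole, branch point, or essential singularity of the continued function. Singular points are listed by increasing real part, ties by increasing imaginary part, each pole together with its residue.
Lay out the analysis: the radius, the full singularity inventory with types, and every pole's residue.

Radius of convergence at 0: 2/3.
At 2/3: a pole of order 3; residue 2673/64.
At 4/3: a pole of order 3; residue -2673/64.

Denominator factor (j - 2/3)^3: pole of order 3 at 2/3, modulus 2/3.
Denominator factor (j - 4/3)^3: pole of order 3 at 4/3, modulus 4/3.
The radius of convergence is the smallest modulus among the singular points: 2/3.
At the order-3 pole 2/3 set g(j) = (j - (2/3))^3*f(j) = -11/(12*(j - 4/3)**3).
Order-3 pole: residue = g''(a)/2; g''(2/3) = 2673/32, so the residue is 2673/64.
At the order-3 pole 4/3 set g(j) = (j - (4/3))^3*f(j) = -11/(12*(j - 2/3)**3).
Order-3 pole: residue = g''(a)/2; g''(4/3) = -2673/32, so the residue is -2673/64.
List the singular points by increasing real part (a conjugate pair: the negative imaginary part first).


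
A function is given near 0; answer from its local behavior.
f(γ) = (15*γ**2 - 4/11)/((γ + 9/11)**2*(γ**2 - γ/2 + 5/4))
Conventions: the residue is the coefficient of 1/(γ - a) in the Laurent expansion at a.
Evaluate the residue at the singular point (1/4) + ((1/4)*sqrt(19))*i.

The factor γ**2 - γ/2 + 5/4 splits as (γ - a)(γ - a') with a = (1/4) + ((1/4)*sqrt(19))*i, a' = (1/4) - ((1/4)*sqrt(19))*i. At the order-1 pole a set g(γ) = (γ - a)*f(γ) = [(15*γ**2 - 4/11)/(γ + 9/11)**2] / (γ - a').
Simple pole: residue = g(a) at a = (1/4) + ((1/4)*sqrt(19))*i, which is (4272752/1270129) - ((9289830/24132451)*sqrt(19))*i.

The residue is (4272752/1270129) - ((9289830/24132451)*sqrt(19))*i.


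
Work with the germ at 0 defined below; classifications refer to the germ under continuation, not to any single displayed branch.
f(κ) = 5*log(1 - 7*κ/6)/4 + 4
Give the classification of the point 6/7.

The point is a logarithmic branch point.

The term (5/4)*log(1 - κ/(6/7)) has argument 1 - 6/7/(6/7) = 0 at 6/7: a logarithmic (infinitely-sheeted) branch point; the remaining terms are analytic or single-valued there.


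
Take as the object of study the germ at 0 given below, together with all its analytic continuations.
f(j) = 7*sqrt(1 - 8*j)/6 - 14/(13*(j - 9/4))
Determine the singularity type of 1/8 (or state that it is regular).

The point is an algebraic (square-root) branch point.

The term (7/6)*sqrt(1 - j/(1/8)) has argument 1 - 1/8/(1/8) = 0 at 1/8: a square-root (algebraic, two-sheeted) branch point; the remaining terms are analytic or single-valued there.


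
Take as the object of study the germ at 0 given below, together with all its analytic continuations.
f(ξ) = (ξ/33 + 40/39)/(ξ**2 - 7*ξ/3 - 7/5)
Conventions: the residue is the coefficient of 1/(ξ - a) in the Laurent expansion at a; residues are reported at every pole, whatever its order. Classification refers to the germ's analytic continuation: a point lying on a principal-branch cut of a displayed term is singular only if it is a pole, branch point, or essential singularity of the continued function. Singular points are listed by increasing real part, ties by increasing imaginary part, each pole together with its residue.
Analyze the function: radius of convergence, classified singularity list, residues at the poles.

Radius of convergence at 0: -7/6 + (1/30)*sqrt(2485).
At 7/6 - (1/30)*sqrt(2485): a pole of order 1; residue 1/66 - (2731/426426)*sqrt(2485).
At 7/6 + (1/30)*sqrt(2485): a pole of order 1; residue 1/66 + (2731/426426)*sqrt(2485).

Denominator factor (ξ**2 - 7*ξ/3 - 7/5): discriminant 497/45, real irrational roots 7/6 + (1/30)*sqrt(2485) and 7/6 - (1/30)*sqrt(2485); poles of order 1, moduli 7/6 + (1/30)*sqrt(2485) and -7/6 + (1/30)*sqrt(2485).
The radius of convergence is the smallest modulus among the singular points: -7/6 + (1/30)*sqrt(2485).
The factor ξ**2 - 7*ξ/3 - 7/5 splits as (ξ - a)(ξ - a') with a = 7/6 - (1/30)*sqrt(2485), a' = 7/6 + (1/30)*sqrt(2485). At the order-1 pole a set g(ξ) = (ξ - a)*f(ξ) = [ξ/33 + 40/39] / (ξ - a').
Simple pole: residue = g(a) at a = 7/6 - (1/30)*sqrt(2485), which is 1/66 - (2731/426426)*sqrt(2485).
The factor ξ**2 - 7*ξ/3 - 7/5 splits as (ξ - a)(ξ - a') with a = 7/6 + (1/30)*sqrt(2485), a' = 7/6 - (1/30)*sqrt(2485). At the order-1 pole a set g(ξ) = (ξ - a)*f(ξ) = [ξ/33 + 40/39] / (ξ - a').
Simple pole: residue = g(a) at a = 7/6 + (1/30)*sqrt(2485), which is 1/66 + (2731/426426)*sqrt(2485).
List the singular points by increasing real part (a conjugate pair: the negative imaginary part first).


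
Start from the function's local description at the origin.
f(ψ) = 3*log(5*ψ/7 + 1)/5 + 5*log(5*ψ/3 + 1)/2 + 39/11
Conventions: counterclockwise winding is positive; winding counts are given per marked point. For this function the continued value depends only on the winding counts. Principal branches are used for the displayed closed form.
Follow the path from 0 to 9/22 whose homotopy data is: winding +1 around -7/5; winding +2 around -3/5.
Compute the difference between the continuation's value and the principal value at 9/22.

Continued minus principal equals (56/5)*pi*i.

The rational part is single-valued and drops out of the difference; each branch term changes only by its own monodromy.
(3/5)*log(1 - ψ/(-7/5)): each positive loop around -7/5 adds 2*pi*i to the log, so winding +1 contributes (3/5)*(1)*2*pi*i = (6/5)*pi*i.
(5/2)*log(1 - ψ/(-3/5)): each positive loop around -3/5 adds 2*pi*i to the log, so winding +2 contributes (5/2)*(2)*2*pi*i = (10)*pi*i.
Summing the contributions at ψ = 9/22 gives (56/5)*pi*i.


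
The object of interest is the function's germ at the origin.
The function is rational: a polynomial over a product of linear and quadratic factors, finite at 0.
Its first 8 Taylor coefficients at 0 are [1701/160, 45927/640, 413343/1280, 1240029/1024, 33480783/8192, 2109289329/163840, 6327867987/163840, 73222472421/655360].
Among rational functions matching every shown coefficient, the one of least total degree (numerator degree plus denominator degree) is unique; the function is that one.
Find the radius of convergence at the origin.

No rational of total degree below 3 reproduces all 8 coefficients; solving the [0/3] Pade equations on them gives f(κ) = -14/(15*(κ - 4/9)**3), whose expansion matches every shown term.
Denominator factor (κ - 4/9)^3: pole of order 3 at 4/9, modulus 4/9.
The radius of convergence is the smallest modulus among the singular points: 4/9.

The radius of convergence is 4/9.


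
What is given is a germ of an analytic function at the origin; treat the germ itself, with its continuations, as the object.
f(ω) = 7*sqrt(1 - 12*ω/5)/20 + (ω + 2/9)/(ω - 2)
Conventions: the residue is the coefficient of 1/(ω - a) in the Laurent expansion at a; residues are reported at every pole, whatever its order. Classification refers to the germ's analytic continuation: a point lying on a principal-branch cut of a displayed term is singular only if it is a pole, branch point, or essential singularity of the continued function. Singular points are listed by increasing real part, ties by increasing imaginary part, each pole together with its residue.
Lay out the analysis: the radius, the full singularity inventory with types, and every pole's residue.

Denominator factor (ω - 2): pole of order 1 at 2, modulus 2.
Branch term (7/20)*sqrt(1 - ω/(5/12)): its argument vanishes at ω = 5/12, a square-root branch point, modulus 5/12.
The radius of convergence is the smallest modulus among the singular points: 5/12.
The branch term is analytic at 2 and contributes nothing to the residue; only the rational part matters.
At the order-1 pole 2 set g(ω) = (ω - (2))*(rational part) = ω + 2/9.
Simple pole: residue = g(a) at a = 2, which is 20/9.
List the singular points by increasing real part (a conjugate pair: the negative imaginary part first).

Radius of convergence at 0: 5/12.
At 5/12: an algebraic (square-root) branch point.
At 2: a pole of order 1; residue 20/9.


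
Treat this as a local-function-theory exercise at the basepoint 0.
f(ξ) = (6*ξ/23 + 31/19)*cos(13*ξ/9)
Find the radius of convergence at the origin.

The factor cos(13*ξ/9) is entire and contributes no finite singular point.
The polynomial part has no poles.
No finite singular points: the Taylor series at 0 converges everywhere.

The radius of convergence is infinite.


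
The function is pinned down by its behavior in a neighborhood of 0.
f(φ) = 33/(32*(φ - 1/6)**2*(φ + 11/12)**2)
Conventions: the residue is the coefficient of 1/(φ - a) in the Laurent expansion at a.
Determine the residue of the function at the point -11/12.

At the order-2 pole -11/12 set g(φ) = (φ - (-11/12))^2*f(φ) = 33/(32*(φ - 1/6)**2).
Order-2 pole: residue = g'(a); g'(-11/12) = 3564/2197, so the residue is 3564/2197.

The residue is 3564/2197.


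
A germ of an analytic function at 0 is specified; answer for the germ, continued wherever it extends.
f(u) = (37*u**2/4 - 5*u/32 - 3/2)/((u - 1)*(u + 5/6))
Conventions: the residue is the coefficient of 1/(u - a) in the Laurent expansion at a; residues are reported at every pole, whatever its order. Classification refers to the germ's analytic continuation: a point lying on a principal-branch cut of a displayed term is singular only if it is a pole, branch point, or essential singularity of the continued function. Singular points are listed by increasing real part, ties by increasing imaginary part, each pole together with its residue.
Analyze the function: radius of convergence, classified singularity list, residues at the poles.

Radius of convergence at 0: 5/6.
At -5/6: a pole of order 1; residue -2911/1056.
At 1: a pole of order 1; residue 729/176.

Denominator factor (u + 5/6): pole of order 1 at -5/6, modulus 5/6.
Denominator factor (u - 1): pole of order 1 at 1, modulus 1.
The radius of convergence is the smallest modulus among the singular points: 5/6.
At the order-1 pole -5/6 set g(u) = (u - (-5/6))*f(u) = (37*u**2/4 - 5*u/32 - 3/2)/(u - 1).
Simple pole: residue = g(a) at a = -5/6, which is -2911/1056.
At the order-1 pole 1 set g(u) = (u - (1))*f(u) = (37*u**2/4 - 5*u/32 - 3/2)/(u + 5/6).
Simple pole: residue = g(a) at a = 1, which is 729/176.
List the singular points by increasing real part (a conjugate pair: the negative imaginary part first).


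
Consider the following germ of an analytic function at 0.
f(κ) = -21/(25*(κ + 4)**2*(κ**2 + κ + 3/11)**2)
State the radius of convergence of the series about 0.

The radius of convergence is (1/11)*sqrt(33).

Denominator factor (κ**2 + κ + 3/11)^2: discriminant -1/11, complex-conjugate roots (-1/2) + ((1/22)*sqrt(11))*i and (-1/2) - ((1/22)*sqrt(11))*i; poles of order 2, moduli (1/11)*sqrt(33) and (1/11)*sqrt(33).
Denominator factor (κ + 4)^2: pole of order 2 at -4, modulus 4.
The radius of convergence is the smallest modulus among the singular points: (1/11)*sqrt(33).


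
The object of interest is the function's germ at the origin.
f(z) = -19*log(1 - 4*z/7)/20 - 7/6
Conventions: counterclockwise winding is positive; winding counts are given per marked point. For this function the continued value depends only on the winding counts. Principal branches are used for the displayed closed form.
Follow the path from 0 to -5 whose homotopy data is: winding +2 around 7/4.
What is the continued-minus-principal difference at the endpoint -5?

The rational part is single-valued and drops out of the difference; each branch term changes only by its own monodromy.
(-19/20)*log(1 - z/(7/4)): each positive loop around 7/4 adds 2*pi*i to the log, so winding +2 contributes (-19/20)*(2)*2*pi*i = -(19/5)*pi*i.
Summing the contributions at z = -5 gives -(19/5)*pi*i.

Continued minus principal equals -(19/5)*pi*i.


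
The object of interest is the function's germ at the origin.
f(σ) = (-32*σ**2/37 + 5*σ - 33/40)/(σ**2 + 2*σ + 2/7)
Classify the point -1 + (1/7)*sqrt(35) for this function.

The point is a pole of order 1.

The denominator factor σ**2 + 2*σ + 2/7 vanishes at -1 + (1/7)*sqrt(35) and appears to the power 1; the numerator there equals -75707/10360 + (249/259)*sqrt(35), nonzero, and no other factor vanishes.
Hence a pole whose order is the multiplicity, 1.


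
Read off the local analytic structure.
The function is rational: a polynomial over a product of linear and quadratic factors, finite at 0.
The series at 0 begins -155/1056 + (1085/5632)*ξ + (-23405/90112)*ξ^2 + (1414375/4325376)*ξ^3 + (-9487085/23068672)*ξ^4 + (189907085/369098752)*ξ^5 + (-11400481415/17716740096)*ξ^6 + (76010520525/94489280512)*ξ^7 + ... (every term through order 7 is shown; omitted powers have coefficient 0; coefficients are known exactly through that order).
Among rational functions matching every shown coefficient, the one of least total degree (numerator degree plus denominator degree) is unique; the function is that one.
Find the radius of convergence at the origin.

The radius of convergence is 4/5.

No rational of total degree below 3 reproduces all 8 coefficients; solving the [0/3] Pade equations on them gives f(ξ) = 31/(33*(ξ + 4/5)*(ξ**2 - ξ/2 - 8)), whose expansion matches every shown term.
Denominator factor (ξ + 4/5): pole of order 1 at -4/5, modulus 4/5.
Denominator factor (ξ**2 - ξ/2 - 8): discriminant 129/4, real irrational roots 1/4 + (1/4)*sqrt(129) and 1/4 - (1/4)*sqrt(129); poles of order 1, moduli 1/4 + (1/4)*sqrt(129) and -1/4 + (1/4)*sqrt(129).
The radius of convergence is the smallest modulus among the singular points: 4/5.


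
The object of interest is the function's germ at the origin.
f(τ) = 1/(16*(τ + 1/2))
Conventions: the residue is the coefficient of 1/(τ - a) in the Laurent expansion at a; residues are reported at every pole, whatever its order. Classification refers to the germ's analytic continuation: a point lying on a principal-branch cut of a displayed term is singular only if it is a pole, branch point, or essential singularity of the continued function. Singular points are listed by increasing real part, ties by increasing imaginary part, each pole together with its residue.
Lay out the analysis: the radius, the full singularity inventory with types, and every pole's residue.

Radius of convergence at 0: 1/2.
At -1/2: a pole of order 1; residue 1/16.

Denominator factor (τ + 1/2): pole of order 1 at -1/2, modulus 1/2.
The radius of convergence is the smallest modulus among the singular points: 1/2.
At the order-1 pole -1/2 set g(τ) = (τ - (-1/2))*f(τ) = 1/16.
Simple pole: residue = g(a) at a = -1/2, which is 1/16.


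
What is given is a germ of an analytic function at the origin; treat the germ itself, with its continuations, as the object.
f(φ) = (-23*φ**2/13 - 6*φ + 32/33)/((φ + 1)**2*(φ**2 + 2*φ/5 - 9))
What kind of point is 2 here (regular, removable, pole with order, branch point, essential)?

Denominator factors: φ + 1 = 3 at φ = 2; φ**2 + 2*φ/5 - 9 = -21/5 at φ = 2 — none vanishes.
So the germ continues analytically to 2.

The point is a regular point.


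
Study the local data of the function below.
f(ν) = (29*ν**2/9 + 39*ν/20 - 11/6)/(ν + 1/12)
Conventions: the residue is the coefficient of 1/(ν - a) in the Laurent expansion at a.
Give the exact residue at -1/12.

The residue is -3197/1620.

At the order-1 pole -1/12 set g(ν) = (ν - (-1/12))*f(ν) = 29*ν**2/9 + 39*ν/20 - 11/6.
Simple pole: residue = g(a) at a = -1/12, which is -3197/1620.


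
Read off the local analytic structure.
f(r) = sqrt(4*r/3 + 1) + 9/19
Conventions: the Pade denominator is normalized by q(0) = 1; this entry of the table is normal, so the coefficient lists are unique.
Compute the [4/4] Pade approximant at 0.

The Pade approximant has numerator coefficients [28/19, 78/19, 72/19, 220/171, 20/171]; denominator coefficients [1, 7/3, 5/3, 10/27, 1/81].

Taylor coefficients needed (expand at 0): a_0 = 28/19, a_1 = 2/3, a_2 = -2/9, a_3 = 4/27, a_4 = -10/81, a_5 = 28/243, a_6 = -28/243, a_7 = 88/729, a_8 = -286/2187.
Write the denominator as Q(r) = 1 + q1*r + q2*r^2 + q3*r^3 + q4*r^4. Requiring Q*f - P = O(r^9) with deg P <= 4 kills the coefficients of r^5..r^8 in Q*f:
  r^5: a_5 + q1*a_4 + q2*a_3 + q3*a_2 + q4*a_1 = 0, i.e. 28/243 + (-10/81)*q1 + (4/27)*q2 + (-2/9)*q3 + (2/3)*q4 = 0.
  r^6: a_6 + q1*a_5 + q2*a_4 + q3*a_3 + q4*a_2 = 0, i.e. -28/243 + (28/243)*q1 + (-10/81)*q2 + (4/27)*q3 + (-2/9)*q4 = 0.
  r^7: a_7 + q1*a_6 + q2*a_5 + q3*a_4 + q4*a_3 = 0, i.e. 88/729 + (-28/243)*q1 + (28/243)*q2 + (-10/81)*q3 + (4/27)*q4 = 0.
  r^8: a_8 + q1*a_7 + q2*a_6 + q3*a_5 + q4*a_4 = 0, i.e. -286/2187 + (88/729)*q1 + (-28/243)*q2 + (28/243)*q3 + (-10/81)*q4 = 0.
Solving this linear system: q1 = 7/3, q2 = 5/3, q3 = 10/27, q4 = 1/81.
The numerator is Q*f truncated at degree 4: P0 = a_0 = 28/19; P1 = a_1 + q1*a_0 = 78/19; P2 = a_2 + q1*a_1 + q2*a_0 = 72/19; P3 = a_3 + q1*a_2 + q2*a_1 + q3*a_0 = 220/171; P4 = a_4 + q1*a_3 + q2*a_2 + q3*a_1 + q4*a_0 = 20/171.


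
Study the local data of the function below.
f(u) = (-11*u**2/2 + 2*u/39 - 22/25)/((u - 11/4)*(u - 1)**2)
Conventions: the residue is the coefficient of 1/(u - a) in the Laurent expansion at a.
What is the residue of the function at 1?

The residue is 56804/6825.

At the order-2 pole 1 set g(u) = (u - (1))^2*f(u) = (-11*u**2/2 + 2*u/39 - 22/25)/(u - 11/4).
Order-2 pole: residue = g'(a); g'(1) = 56804/6825, so the residue is 56804/6825.


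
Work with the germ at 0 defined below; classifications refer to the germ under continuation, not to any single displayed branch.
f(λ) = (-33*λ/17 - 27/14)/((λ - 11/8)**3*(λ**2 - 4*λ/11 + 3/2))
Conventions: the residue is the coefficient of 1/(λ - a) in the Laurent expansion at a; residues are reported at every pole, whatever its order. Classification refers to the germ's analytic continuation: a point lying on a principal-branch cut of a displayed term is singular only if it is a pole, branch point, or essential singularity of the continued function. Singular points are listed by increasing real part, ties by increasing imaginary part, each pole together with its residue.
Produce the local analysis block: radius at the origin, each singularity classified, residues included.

Radius of convergence at 0: (1/2)*sqrt(6).
At (2/11) - ((1/22)*sqrt(710))*i: a pole of order 1; residue (-187970304/18233813675) - ((1908709248/184942967275)*sqrt(710))*i.
At (2/11) + ((1/22)*sqrt(710))*i: a pole of order 1; residue (-187970304/18233813675) + ((1908709248/184942967275)*sqrt(710))*i.
At 11/8: a pole of order 3; residue 375940608/18233813675.


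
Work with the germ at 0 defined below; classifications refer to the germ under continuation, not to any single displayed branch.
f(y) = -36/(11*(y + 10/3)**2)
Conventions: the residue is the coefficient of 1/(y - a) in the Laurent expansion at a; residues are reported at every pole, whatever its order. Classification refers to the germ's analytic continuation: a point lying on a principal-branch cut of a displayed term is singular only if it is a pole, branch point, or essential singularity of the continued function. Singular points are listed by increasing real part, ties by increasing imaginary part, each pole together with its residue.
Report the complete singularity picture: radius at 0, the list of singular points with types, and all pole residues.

Radius of convergence at 0: 10/3.
At -10/3: a pole of order 2; residue 0.

Denominator factor (y + 10/3)^2: pole of order 2 at -10/3, modulus 10/3.
The radius of convergence is the smallest modulus among the singular points: 10/3.
At the order-2 pole -10/3 set g(y) = (y - (-10/3))^2*f(y) = -36/11.
Order-2 pole: residue = g'(a); g'(-10/3) = 0, so the residue is 0.


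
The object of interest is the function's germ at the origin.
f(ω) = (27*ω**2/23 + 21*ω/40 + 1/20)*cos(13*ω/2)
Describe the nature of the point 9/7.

The point is a regular point.

There is no denominator, hence no pole anywhere.
The factor cos(13*ω/2) is entire.
So the germ continues analytically to 9/7.


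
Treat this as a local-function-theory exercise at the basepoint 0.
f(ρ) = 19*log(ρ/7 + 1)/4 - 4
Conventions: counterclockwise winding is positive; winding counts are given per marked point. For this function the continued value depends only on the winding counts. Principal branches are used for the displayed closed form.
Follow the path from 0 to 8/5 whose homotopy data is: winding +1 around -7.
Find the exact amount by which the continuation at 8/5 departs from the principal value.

Continued minus principal equals (19/2)*pi*i.

The rational part is single-valued and drops out of the difference; each branch term changes only by its own monodromy.
(19/4)*log(1 - ρ/(-7)): each positive loop around -7 adds 2*pi*i to the log, so winding +1 contributes (19/4)*(1)*2*pi*i = (19/2)*pi*i.
Summing the contributions at ρ = 8/5 gives (19/2)*pi*i.


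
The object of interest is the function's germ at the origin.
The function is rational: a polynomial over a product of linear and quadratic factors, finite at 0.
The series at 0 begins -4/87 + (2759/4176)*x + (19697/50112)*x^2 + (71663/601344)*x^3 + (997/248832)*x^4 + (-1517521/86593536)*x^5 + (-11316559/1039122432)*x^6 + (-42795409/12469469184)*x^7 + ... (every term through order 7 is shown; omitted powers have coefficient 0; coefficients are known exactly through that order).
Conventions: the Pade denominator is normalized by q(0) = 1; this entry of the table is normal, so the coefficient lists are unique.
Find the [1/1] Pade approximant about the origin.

The Pade approximant has numerator coefficients [-4/87, 2642411/3840528]; denominator coefficients [1, -19697/33108].

Taylor coefficients needed (read off): a_0 = -4/87, a_1 = 2759/4176, a_2 = 19697/50112.
Write the denominator as Q(x) = 1 + q1*x. Requiring Q*f - P = O(x^3) with deg P <= 1 kills the coefficients of x^2..x^2 in Q*f:
  x^2: a_2 + q1*a_1 = 0, i.e. 19697/50112 + (2759/4176)*q1 = 0.
Solving this linear system: q1 = -19697/33108.
The numerator is Q*f truncated at degree 1: P0 = a_0 = -4/87; P1 = a_1 + q1*a_0 = 2642411/3840528.


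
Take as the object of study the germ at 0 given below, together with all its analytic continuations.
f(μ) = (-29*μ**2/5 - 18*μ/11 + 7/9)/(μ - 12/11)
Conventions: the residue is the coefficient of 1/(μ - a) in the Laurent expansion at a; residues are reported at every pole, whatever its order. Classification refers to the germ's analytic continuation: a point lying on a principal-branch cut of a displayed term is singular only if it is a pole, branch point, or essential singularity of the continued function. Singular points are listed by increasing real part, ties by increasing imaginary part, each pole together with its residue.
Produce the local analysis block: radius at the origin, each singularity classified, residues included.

Denominator factor (μ - 12/11): pole of order 1 at 12/11, modulus 12/11.
The radius of convergence is the smallest modulus among the singular points: 12/11.
At the order-1 pole 12/11 set g(μ) = (μ - (12/11))*f(μ) = -29*μ**2/5 - 18*μ/11 + 7/9.
Simple pole: residue = g(a) at a = 12/11, which is -43069/5445.

Radius of convergence at 0: 12/11.
At 12/11: a pole of order 1; residue -43069/5445.


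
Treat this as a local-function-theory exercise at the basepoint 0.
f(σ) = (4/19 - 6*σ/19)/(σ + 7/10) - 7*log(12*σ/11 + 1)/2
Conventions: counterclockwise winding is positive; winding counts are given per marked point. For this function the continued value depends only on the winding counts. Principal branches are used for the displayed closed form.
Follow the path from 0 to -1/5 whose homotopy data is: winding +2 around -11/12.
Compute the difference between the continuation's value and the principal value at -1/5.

Continued minus principal equals -(14)*pi*i.

The rational part is single-valued and drops out of the difference; each branch term changes only by its own monodromy.
(-7/2)*log(1 - σ/(-11/12)): each positive loop around -11/12 adds 2*pi*i to the log, so winding +2 contributes (-7/2)*(2)*2*pi*i = -(14)*pi*i.
Summing the contributions at σ = -1/5 gives -(14)*pi*i.


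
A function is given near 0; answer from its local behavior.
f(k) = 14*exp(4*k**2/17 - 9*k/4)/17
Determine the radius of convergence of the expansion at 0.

The factor exp(4*k**2/17 - 9*k/4) is entire and contributes no finite singular point.
The polynomial part has no poles.
No finite singular points: the Taylor series at 0 converges everywhere.

The radius of convergence is infinite.


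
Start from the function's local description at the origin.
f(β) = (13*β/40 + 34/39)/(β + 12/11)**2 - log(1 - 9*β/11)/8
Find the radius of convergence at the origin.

Denominator factor (β + 12/11)^2: pole of order 2 at -12/11, modulus 12/11.
Branch term (-1/8)*log(1 - β/(11/9)): its argument vanishes at β = 11/9, a logarithmic branch point, modulus 11/9.
The radius of convergence is the smallest modulus among the singular points: 12/11.

The radius of convergence is 12/11.


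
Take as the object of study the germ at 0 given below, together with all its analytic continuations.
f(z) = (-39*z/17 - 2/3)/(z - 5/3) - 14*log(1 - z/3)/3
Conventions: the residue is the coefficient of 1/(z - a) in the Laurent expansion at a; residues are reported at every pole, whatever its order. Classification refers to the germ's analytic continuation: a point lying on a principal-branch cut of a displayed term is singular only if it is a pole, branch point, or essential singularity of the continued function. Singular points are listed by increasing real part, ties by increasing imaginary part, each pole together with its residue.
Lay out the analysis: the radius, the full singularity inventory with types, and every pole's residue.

Radius of convergence at 0: 5/3.
At 5/3: a pole of order 1; residue -229/51.
At 3: a logarithmic branch point.

Denominator factor (z - 5/3): pole of order 1 at 5/3, modulus 5/3.
Branch term (-14/3)*log(1 - z/(3)): its argument vanishes at z = 3, a logarithmic branch point, modulus 3.
The radius of convergence is the smallest modulus among the singular points: 5/3.
The branch term is analytic at 5/3 and contributes nothing to the residue; only the rational part matters.
At the order-1 pole 5/3 set g(z) = (z - (5/3))*(rational part) = -39*z/17 - 2/3.
Simple pole: residue = g(a) at a = 5/3, which is -229/51.
List the singular points by increasing real part (a conjugate pair: the negative imaginary part first).


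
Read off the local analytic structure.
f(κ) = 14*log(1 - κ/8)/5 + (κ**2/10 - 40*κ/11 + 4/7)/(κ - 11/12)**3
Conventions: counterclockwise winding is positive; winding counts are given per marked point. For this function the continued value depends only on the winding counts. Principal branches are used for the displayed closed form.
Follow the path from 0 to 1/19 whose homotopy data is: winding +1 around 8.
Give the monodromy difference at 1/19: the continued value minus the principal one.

The rational part is single-valued and drops out of the difference; each branch term changes only by its own monodromy.
(14/5)*log(1 - κ/(8)): each positive loop around 8 adds 2*pi*i to the log, so winding +1 contributes (14/5)*(1)*2*pi*i = (28/5)*pi*i.
Summing the contributions at κ = 1/19 gives (28/5)*pi*i.

Continued minus principal equals (28/5)*pi*i.


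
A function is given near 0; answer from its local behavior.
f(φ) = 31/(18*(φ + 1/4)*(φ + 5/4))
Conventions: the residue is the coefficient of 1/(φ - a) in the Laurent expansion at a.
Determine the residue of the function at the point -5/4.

The residue is -31/18.

At the order-1 pole -5/4 set g(φ) = (φ - (-5/4))*f(φ) = 31/(18*(φ + 1/4)).
Simple pole: residue = g(a) at a = -5/4, which is -31/18.


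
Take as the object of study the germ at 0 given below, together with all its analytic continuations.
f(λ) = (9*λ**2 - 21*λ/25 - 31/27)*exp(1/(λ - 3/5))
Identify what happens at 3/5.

The point is an essential singularity.

The exponent 1/(λ - (3/5)) has a pole at 3/5, so exp(1/(λ - (3/5))) takes every nonzero value near it: an essential singularity (not a pole of any order).


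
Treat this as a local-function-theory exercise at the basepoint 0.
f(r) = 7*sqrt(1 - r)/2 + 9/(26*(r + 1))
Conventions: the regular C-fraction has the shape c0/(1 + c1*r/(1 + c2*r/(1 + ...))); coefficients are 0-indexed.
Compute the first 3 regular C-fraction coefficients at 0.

The regular C-fraction coefficients are [50/13, 109/200, -12831/21800].

Taylor coefficients (expand at 0): a_0 = 50/13, a_1 = -109/52, a_2 = -19/208.
c0 = a_0 = 50/13. Peel one level at a time: if S = 1 + c*r/S' with S'(0) = 1, then c is the r-coefficient of S and S' = c*r/(S - 1).
S_1 = c0/f = 1 + (109/200)*r + (12831/40000)*r^2 + ...; c1 = 109/200.
S_2 = c1*r/(S_1 - 1) = 1 + (-12831/21800)*r + ...; c2 = -12831/21800.


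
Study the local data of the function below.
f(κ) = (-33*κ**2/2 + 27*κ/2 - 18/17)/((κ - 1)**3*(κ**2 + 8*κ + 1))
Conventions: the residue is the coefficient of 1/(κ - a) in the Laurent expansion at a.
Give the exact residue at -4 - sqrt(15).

The factor κ**2 + 8*κ + 1 splits as (κ - a)(κ - a') with a = -4 - sqrt(15), a' = -4 + sqrt(15). At the order-1 pole a set g(κ) = (κ - a)*f(κ) = [(-33*κ**2/2 + 27*κ/2 - 18/17)/(κ - 1)**3] / (κ - a').
Simple pole: residue = g(a) at a = -4 - sqrt(15), which is 111/3400 - (53/850)*sqrt(15).

The residue is 111/3400 - (53/850)*sqrt(15).


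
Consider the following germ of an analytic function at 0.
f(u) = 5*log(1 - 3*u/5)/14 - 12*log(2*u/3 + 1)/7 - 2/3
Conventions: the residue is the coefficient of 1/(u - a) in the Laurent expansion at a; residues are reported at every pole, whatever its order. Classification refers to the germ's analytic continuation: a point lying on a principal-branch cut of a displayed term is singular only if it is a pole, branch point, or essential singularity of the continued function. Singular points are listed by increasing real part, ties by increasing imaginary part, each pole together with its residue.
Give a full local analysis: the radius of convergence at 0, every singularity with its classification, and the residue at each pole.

Radius of convergence at 0: 3/2.
At -3/2: a logarithmic branch point.
At 5/3: a logarithmic branch point.

Branch term (-12/7)*log(1 - u/(-3/2)): its argument vanishes at u = -3/2, a logarithmic branch point, modulus 3/2.
Branch term (5/14)*log(1 - u/(5/3)): its argument vanishes at u = 5/3, a logarithmic branch point, modulus 5/3.
The radius of convergence is the smallest modulus among the singular points: 3/2.
List the singular points by increasing real part (a conjugate pair: the negative imaginary part first).


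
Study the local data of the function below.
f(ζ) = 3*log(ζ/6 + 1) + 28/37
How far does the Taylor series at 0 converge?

The radius of convergence is 6.

Branch term (3)*log(1 - ζ/(-6)): its argument vanishes at ζ = -6, a logarithmic branch point, modulus 6.
The radius of convergence is the smallest modulus among the singular points: 6.


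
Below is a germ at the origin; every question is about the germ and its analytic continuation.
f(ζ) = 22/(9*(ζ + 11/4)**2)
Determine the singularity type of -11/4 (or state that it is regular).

The point is a pole of order 2.

The denominator factor ζ + 11/4 vanishes at -11/4 and appears to the power 2; the numerator there equals 22/9, nonzero, and no other factor vanishes.
Hence a pole whose order is the multiplicity, 2.


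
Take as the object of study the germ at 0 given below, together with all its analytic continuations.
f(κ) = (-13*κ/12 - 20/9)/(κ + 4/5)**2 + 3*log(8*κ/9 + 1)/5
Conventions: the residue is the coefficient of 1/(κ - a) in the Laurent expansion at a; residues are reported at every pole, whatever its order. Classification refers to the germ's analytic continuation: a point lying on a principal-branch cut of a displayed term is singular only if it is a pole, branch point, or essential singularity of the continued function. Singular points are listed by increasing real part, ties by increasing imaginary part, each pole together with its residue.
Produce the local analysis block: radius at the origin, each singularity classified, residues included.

Radius of convergence at 0: 4/5.
At -9/8: a logarithmic branch point.
At -4/5: a pole of order 2; residue -13/12.

Denominator factor (κ + 4/5)^2: pole of order 2 at -4/5, modulus 4/5.
Branch term (3/5)*log(1 - κ/(-9/8)): its argument vanishes at κ = -9/8, a logarithmic branch point, modulus 9/8.
The radius of convergence is the smallest modulus among the singular points: 4/5.
The branch term is analytic at -4/5 and contributes nothing to the residue; only the rational part matters.
At the order-2 pole -4/5 set g(κ) = (κ - (-4/5))^2*(rational part) = -13*κ/12 - 20/9.
Order-2 pole: residue = g'(a); g'(-4/5) = -13/12, so the residue is -13/12.
List the singular points by increasing real part (a conjugate pair: the negative imaginary part first).


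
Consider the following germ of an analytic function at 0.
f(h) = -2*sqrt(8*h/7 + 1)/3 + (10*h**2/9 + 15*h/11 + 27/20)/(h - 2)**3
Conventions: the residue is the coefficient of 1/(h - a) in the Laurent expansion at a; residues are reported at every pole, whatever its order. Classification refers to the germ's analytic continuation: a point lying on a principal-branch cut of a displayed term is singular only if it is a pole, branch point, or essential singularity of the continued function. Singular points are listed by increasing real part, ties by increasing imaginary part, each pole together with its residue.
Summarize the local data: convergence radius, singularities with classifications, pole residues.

Radius of convergence at 0: 7/8.
At -7/8: an algebraic (square-root) branch point.
At 2: a pole of order 3; residue 10/9.

Denominator factor (h - 2)^3: pole of order 3 at 2, modulus 2.
Branch term (-2/3)*sqrt(1 - h/(-7/8)): its argument vanishes at h = -7/8, a square-root branch point, modulus 7/8.
The radius of convergence is the smallest modulus among the singular points: 7/8.
The branch term is analytic at 2 and contributes nothing to the residue; only the rational part matters.
At the order-3 pole 2 set g(h) = (h - (2))^3*(rational part) = 10*h**2/9 + 15*h/11 + 27/20.
Order-3 pole: residue = g''(a)/2; g''(2) = 20/9, so the residue is 10/9.
List the singular points by increasing real part (a conjugate pair: the negative imaginary part first).
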